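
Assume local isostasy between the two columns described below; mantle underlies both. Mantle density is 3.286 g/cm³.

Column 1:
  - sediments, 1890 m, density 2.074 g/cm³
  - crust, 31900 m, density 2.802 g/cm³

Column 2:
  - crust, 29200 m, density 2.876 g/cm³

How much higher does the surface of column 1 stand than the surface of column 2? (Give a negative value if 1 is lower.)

For any compensation level in the mantle, the mantle terms cancel and isostasy reduces to e = (Σt_1 − Σt_2) − (Σ(ρt)_1 − Σ(ρt)_2) / ρ_m.
Σt_1 = 33790 m; Σt_2 = 29200 m; Σ(ρt)_1 = 93303.66; Σ(ρt)_2 = 83979.2 (in m·g/cm³).
e = (33790 − 29200) − (93303.66 − 83979.2) / 3.286 = 1750 m.

1750 m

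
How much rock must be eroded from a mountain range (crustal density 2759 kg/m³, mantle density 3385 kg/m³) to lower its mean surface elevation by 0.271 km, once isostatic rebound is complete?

1.47 km

Net drop Δ = e − u = e − e ρ_c/ρ_m = e (ρ_m − ρ_c)/ρ_m.
e = Δ ρ_m/(ρ_m − ρ_c) = 0.271 km × 3385/626 = 1.47 km.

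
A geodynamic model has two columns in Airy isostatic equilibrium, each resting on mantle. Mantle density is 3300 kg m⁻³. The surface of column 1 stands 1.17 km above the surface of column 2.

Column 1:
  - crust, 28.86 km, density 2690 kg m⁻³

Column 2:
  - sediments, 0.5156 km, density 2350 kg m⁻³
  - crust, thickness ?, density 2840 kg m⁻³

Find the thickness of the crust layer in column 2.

Take the compensation level at the base of the deeper column (depth z_c below the surface of column 1) and equate Σ ρ_i t_i down to z_c; mantle fills any gap and the z_c terms cancel.
Column 1: 28.86×2690 + (z_c − 28.86)×3300
Column 2: 1.17×0 + 0.5156×2350 + x×2840 + (z_c − 1.17 − 0.5156 − x)×3300
The z_c×3300 term appears on both sides and cancels. Collect the known terms of each column as K = Σ(ρt)_known − 3300 × (depth of known layers): K_1 = 77633.4 − 3300×28.86 = −17604.6; K_2 = 1211.66 − 3300×(1.17 + 0.5156) = −4350.82.
Balance: K_1 = K_2 − x×(3300 − 2840), so x = (K_2 − K_1)/(3300 − 2840) = 13253.8/460 = 28.8 km.

28.8 km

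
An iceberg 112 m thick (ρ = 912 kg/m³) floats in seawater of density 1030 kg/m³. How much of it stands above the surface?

Floating equilibrium: submerged depth d = t ρ_obj/ρ_fluid = 112 m × 912/1030 = 99.17 m.
Freeboard = t − d = 112 m − 99.17 m = 12.8 m.

12.8 m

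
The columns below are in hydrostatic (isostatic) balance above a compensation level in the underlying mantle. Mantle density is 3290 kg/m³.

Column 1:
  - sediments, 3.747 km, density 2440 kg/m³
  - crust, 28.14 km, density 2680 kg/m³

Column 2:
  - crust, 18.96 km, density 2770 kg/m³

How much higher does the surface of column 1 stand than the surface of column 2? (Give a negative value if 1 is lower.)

For any compensation level in the mantle, the mantle terms cancel and isostasy reduces to e = (Σt_1 − Σt_2) − (Σ(ρt)_1 − Σ(ρt)_2) / ρ_m.
Σt_1 = 31.887 km; Σt_2 = 18.96 km; Σ(ρt)_1 = 84557.88; Σ(ρt)_2 = 52519.2 (in km·kg/m³).
e = (31.887 − 18.96) − (84557.88 − 52519.2) / 3290 = 3.19 km.

3.19 km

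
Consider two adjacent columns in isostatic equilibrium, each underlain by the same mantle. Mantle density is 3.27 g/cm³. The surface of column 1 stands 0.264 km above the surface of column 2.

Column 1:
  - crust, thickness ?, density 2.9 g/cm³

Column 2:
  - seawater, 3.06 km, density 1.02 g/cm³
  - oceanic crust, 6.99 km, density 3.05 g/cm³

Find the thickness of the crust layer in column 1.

Take the compensation level at the base of the deeper column (depth z_c below the surface of column 1) and equate Σ ρ_i t_i down to z_c; mantle fills any gap and the z_c terms cancel.
Column 1: x×2.9 + (z_c − 0 − x)×3.27
Column 2: 0.264×0 + 3.06×1.02 + 6.99×3.05 + (z_c − 0.264 − 10.05)×3.27
The z_c×3.27 term appears on both sides and cancels. Collect the known terms of each column as K = Σ(ρt)_known − 3.27 × (depth of known layers): K_1 = 0 − 3.27×0 = 0; K_2 = 24.4407 − 3.27×(0.264 + 10.05) = −9.28608.
Balance: K_1 − x×(3.27 − 2.9) = K_2, so x = (K_1 − K_2)/(3.27 − 2.9) = 9.28608/0.37 = 25.1 km.

25.1 km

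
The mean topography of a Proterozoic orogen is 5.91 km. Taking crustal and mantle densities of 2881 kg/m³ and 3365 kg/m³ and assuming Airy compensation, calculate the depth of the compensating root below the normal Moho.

Balancing pressure at the compensation depth: the weight of the topography is balanced by the buoyancy of the root, ρ_c h = (ρ_m − ρ_c) r.
r = h · ρ_c / (ρ_m − ρ_c) = 5.91 km × 2881 / (3365 − 2881) = 35.2 km.

35.2 km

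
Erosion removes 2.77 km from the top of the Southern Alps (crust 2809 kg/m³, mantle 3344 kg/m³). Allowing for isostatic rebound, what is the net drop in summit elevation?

0.443 km

Rebound u = e ρ_c/ρ_m = 2.77 km × 2809/3344 = 2.327 km.
Net surface drop = e − u = 2.77 km − 2.327 km = e (ρ_m − ρ_c)/ρ_m = 0.443 km.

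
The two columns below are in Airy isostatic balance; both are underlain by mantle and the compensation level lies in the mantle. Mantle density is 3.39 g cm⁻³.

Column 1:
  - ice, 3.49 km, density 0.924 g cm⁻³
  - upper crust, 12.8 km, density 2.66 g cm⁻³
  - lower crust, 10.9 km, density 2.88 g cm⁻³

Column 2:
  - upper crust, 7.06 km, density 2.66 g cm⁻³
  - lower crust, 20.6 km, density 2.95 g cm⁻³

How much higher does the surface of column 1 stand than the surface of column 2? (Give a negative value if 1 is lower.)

2.74 km

For any compensation level in the mantle, the mantle terms cancel and isostasy reduces to e = (Σt_1 − Σt_2) − (Σ(ρt)_1 − Σ(ρt)_2) / ρ_m.
Σt_1 = 27.19 km; Σt_2 = 27.66 km; Σ(ρt)_1 = 68.66476; Σ(ρt)_2 = 79.5496 (in km·g cm⁻³).
e = (27.19 − 27.66) − (68.66476 − 79.5496) / 3.39 = 2.74 km.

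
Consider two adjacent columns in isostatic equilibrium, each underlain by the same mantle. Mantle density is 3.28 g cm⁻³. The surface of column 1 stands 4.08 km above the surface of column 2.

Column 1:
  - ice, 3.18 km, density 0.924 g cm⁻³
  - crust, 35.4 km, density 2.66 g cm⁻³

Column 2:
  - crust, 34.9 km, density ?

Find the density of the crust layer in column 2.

Take the compensation level at the base of the deeper column (depth z_c below the surface of column 1) and equate Σ ρ_i t_i down to z_c; mantle fills any gap and the z_c terms cancel.
Column 1: 3.18×0.924 + 35.4×2.66 + (z_c − 38.58)×3.28
Column 2: 4.08×0 + 34.9×ρ + (z_c − 4.08 − 34.9)×3.28
The z_c×3.28 term appears on both sides and cancels. Collect the known terms of each column as K = Σ(ρt)_known − 3.28 × (depth of known layers): K_1 = 97.10232 − 3.28×38.58 = −29.44008; K_2 = 0 − 3.28×(4.08 + 34.9) = −127.8544.
Balance: K_1 = K_2 + 34.9×ρ, so ρ = (K_1 − K_2)/34.9 = 98.4143/34.9 = 2.82 g cm⁻³.

2.82 g cm⁻³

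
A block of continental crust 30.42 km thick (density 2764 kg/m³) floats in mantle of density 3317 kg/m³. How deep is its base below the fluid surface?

Draft d = t ρ_obj/ρ_fluid = 30.42 km × 2764/3317 = 25.3 km.

25.3 km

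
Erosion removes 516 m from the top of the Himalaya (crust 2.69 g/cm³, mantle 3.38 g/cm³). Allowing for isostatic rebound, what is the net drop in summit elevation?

105 m

Rebound u = e ρ_c/ρ_m = 516 m × 2.69/3.38 = 410.7 m.
Net surface drop = e − u = 516 m − 410.7 m = e (ρ_m − ρ_c)/ρ_m = 105 m.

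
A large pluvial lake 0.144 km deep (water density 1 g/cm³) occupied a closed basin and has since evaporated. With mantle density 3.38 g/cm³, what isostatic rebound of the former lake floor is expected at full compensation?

u = d ρ_w/ρ_m = 0.144 km × 1/3.38 = 0.0426 km.

0.0426 km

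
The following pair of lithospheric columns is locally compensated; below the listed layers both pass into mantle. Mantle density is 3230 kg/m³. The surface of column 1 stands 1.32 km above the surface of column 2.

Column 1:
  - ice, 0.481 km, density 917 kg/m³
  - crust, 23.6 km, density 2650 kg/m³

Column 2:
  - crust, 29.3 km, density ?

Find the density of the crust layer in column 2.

2870 kg/m³

Take the compensation level at the base of the deeper column (depth z_c below the surface of column 1) and equate Σ ρ_i t_i down to z_c; mantle fills any gap and the z_c terms cancel.
Column 1: 0.481×917 + 23.6×2650 + (z_c − 24.081)×3230
Column 2: 1.32×0 + 29.3×ρ + (z_c − 1.32 − 29.3)×3230
The z_c×3230 term appears on both sides and cancels. Collect the known terms of each column as K = Σ(ρt)_known − 3230 × (depth of known layers): K_1 = 62981.077 − 3230×24.081 = −14800.553; K_2 = 0 − 3230×(1.32 + 29.3) = −98902.6.
Balance: K_1 = K_2 + 29.3×ρ, so ρ = (K_1 − K_2)/29.3 = 84102/29.3 = 2870 kg/m³.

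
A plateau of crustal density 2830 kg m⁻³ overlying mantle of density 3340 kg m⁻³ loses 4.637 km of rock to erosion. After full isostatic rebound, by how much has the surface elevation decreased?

Rebound u = e ρ_c/ρ_m = 4.637 km × 2830/3340 = 3.929 km.
Net surface drop = e − u = 4.637 km − 3.929 km = e (ρ_m − ρ_c)/ρ_m = 0.708 km.

0.708 km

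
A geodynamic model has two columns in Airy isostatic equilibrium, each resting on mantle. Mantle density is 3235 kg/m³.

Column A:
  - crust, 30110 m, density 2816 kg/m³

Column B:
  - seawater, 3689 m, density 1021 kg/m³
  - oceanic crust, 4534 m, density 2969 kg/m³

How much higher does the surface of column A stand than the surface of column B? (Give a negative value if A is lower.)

1000 m

For any compensation level in the mantle, the mantle terms cancel and isostasy reduces to e = (Σt_A − Σt_B) − (Σ(ρt)_A − Σ(ρt)_B) / ρ_m.
Σt_A = 30110 m; Σt_B = 8223 m; Σ(ρt)_A = 84789760; Σ(ρt)_B = 17227915 (in m·kg/m³).
e = (30110 − 8223) − (84789760 − 17227915) / 3235 = 1000 m.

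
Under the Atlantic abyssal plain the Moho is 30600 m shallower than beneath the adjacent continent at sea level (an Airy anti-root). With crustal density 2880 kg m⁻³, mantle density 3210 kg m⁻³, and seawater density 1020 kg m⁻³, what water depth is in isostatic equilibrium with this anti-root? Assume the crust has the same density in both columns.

Replacing a thickness d of crust by seawater at the top must be balanced by replacing crust with mantle at the base: d (ρ_c − ρ_w) = a (ρ_m − ρ_c).
d = a (ρ_m − ρ_c)/(ρ_c − ρ_w) = 30600 m × 330/1860 = 5430 m.

5430 m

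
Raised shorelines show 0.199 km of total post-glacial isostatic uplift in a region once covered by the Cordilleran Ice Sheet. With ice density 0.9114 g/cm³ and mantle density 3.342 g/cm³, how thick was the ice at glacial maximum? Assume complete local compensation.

u = t ρ_ice/ρ_m → t = u ρ_m/ρ_ice = 0.199 km × 3.342/0.9114 = 0.73 km.

0.73 km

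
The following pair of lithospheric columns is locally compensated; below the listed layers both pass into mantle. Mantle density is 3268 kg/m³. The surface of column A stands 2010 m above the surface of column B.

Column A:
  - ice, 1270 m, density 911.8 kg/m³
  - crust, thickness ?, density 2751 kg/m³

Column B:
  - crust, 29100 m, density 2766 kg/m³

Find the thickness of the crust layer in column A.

Take the compensation level at the base of the deeper column (depth z_c below the surface of column A) and equate Σ ρ_i t_i down to z_c; mantle fills any gap and the z_c terms cancel.
Column A: 1270×911.8 + x×2751 + (z_c − 1270 − x)×3268
Column B: 2010×0 + 29100×2766 + (z_c − 2010 − 29100)×3268
The z_c×3268 term appears on both sides and cancels. Collect the known terms of each column as K = Σ(ρt)_known − 3268 × (depth of known layers): K_A = 1157986 − 3268×1270 = −2992374; K_B = 80490600 − 3268×(2010 + 29100) = −21176880.
Balance: K_A − x×(3268 − 2751) = K_B, so x = (K_A − K_B)/(3268 − 2751) = 18184500/517 = 35200 m.

35200 m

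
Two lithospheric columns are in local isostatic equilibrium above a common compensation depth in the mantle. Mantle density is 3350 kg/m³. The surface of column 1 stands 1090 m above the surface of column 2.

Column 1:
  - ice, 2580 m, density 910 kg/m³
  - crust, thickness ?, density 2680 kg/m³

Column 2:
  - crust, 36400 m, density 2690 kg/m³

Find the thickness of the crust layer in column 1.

31900 m

Take the compensation level at the base of the deeper column (depth z_c below the surface of column 1) and equate Σ ρ_i t_i down to z_c; mantle fills any gap and the z_c terms cancel.
Column 1: 2580×910 + x×2680 + (z_c − 2580 − x)×3350
Column 2: 1090×0 + 36400×2690 + (z_c − 1090 − 36400)×3350
The z_c×3350 term appears on both sides and cancels. Collect the known terms of each column as K = Σ(ρt)_known − 3350 × (depth of known layers): K_1 = 2347800 − 3350×2580 = −6295200; K_2 = 97916000 − 3350×(1090 + 36400) = −27675500.
Balance: K_1 − x×(3350 − 2680) = K_2, so x = (K_1 − K_2)/(3350 − 2680) = 21380300/670 = 31900 m.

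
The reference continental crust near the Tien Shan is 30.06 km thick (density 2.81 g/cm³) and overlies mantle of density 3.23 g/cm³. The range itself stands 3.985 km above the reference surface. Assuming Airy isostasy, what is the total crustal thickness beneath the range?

Root depth r = h ρ_c / (ρ_m − ρ_c) = 3.985 km × 2.81 / 0.42 = 26.66 km.
Total thickness = T + h + r = 30.06 km + 3.985 km + 26.66 km = 60.7 km.

60.7 km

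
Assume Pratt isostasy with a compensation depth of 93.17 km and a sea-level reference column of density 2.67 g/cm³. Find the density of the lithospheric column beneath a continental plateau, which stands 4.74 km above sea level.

Pratt balance: ρ_ref D = ρ (D + h).
ρ = ρ_ref D/(D + h) = 2.67 × 93.17 km/(93.17 km + 4.74 km) = 2.54 g/cm³.

2.54 g/cm³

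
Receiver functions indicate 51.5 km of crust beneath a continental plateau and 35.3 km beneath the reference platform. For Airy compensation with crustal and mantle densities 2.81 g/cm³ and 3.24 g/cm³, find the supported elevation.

2.15 km

Excess crust Δ = 51.5 km − 35.3 km = 16.2 km, split between elevation h and root r with h + r = Δ.
Airy balance ρ_c h = (ρ_m − ρ_c) r gives r = h ρ_c/(ρ_m − ρ_c), so h (1 + ρ_c/(ρ_m − ρ_c)) = Δ, i.e. h = Δ (ρ_m − ρ_c)/ρ_m.
h = 16.2 km × 0.43/3.24 = 2.15 km.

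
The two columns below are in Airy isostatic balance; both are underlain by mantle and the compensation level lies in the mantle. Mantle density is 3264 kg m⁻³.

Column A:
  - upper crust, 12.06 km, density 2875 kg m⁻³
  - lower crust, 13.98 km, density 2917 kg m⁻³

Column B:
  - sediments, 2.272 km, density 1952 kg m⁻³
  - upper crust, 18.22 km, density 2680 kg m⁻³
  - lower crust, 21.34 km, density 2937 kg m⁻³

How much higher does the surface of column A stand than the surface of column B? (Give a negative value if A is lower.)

−3.39 km

For any compensation level in the mantle, the mantle terms cancel and isostasy reduces to e = (Σt_A − Σt_B) − (Σ(ρt)_A − Σ(ρt)_B) / ρ_m.
Σt_A = 26.04 km; Σt_B = 41.832 km; Σ(ρt)_A = 75452.16; Σ(ρt)_B = 115940.124 (in km·kg m⁻³).
e = (26.04 − 41.832) − (75452.16 − 115940.124) / 3264 = −3.39 km.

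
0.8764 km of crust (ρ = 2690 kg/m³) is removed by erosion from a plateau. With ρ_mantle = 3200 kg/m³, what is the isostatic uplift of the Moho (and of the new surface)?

Unloading: uplift u = e ρ_c/ρ_m = 0.8764 km × 2690/3200 = 0.737 km.

0.737 km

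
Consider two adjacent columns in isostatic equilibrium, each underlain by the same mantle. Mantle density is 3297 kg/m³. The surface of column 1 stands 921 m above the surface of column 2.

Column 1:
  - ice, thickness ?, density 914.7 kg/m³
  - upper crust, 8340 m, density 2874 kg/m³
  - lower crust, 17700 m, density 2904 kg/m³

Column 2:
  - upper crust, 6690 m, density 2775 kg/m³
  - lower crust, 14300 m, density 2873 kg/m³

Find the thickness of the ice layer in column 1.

Take the compensation level at the base of the deeper column (depth z_c below the surface of column 1) and equate Σ ρ_i t_i down to z_c; mantle fills any gap and the z_c terms cancel.
Column 1: x×914.7 + 8340×2874 + 17700×2904 + (z_c − 26040 − x)×3297
Column 2: 921×0 + 6690×2775 + 14300×2873 + (z_c − 921 − 20990)×3297
The z_c×3297 term appears on both sides and cancels. Collect the known terms of each column as K = Σ(ρt)_known − 3297 × (depth of known layers): K_1 = 75369960 − 3297×26040 = −10483920; K_2 = 59648650 − 3297×(921 + 20990) = −12591917.
Balance: K_1 − x×(3297 − 914.7) = K_2, so x = (K_1 − K_2)/(3297 − 914.7) = 2108000/2382.3 = 885 m.

885 m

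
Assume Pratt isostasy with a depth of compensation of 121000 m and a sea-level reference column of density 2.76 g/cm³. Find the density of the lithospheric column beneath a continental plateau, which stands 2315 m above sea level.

Pratt balance: ρ_ref D = ρ (D + h).
ρ = ρ_ref D/(D + h) = 2.76 × 121000 m/(121000 m + 2315 m) = 2.71 g/cm³.

2.71 g/cm³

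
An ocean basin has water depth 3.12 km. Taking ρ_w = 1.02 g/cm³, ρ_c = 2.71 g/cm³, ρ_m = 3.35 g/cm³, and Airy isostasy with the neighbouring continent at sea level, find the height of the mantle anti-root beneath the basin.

8.24 km

Isostatic balance requires: replacing crust with seawater at the top is compensated by replacing crust with mantle at the base: d (ρ_c − ρ_w) = a (ρ_m − ρ_c).
a = d (ρ_c − ρ_w)/(ρ_m − ρ_c) = 3.12 km × 1.69/0.64 = 8.24 km.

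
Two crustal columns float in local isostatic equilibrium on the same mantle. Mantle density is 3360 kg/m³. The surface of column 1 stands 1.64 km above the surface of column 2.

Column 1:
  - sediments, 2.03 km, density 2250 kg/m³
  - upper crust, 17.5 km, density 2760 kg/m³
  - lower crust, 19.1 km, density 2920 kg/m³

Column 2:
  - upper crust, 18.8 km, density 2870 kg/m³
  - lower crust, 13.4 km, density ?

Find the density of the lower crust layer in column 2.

2880 kg/m³

Take the compensation level at the base of the deeper column (depth z_c below the surface of column 1) and equate Σ ρ_i t_i down to z_c; mantle fills any gap and the z_c terms cancel.
Column 1: 2.03×2250 + 17.5×2760 + 19.1×2920 + (z_c − 38.63)×3360
Column 2: 1.64×0 + 18.8×2870 + 13.4×ρ + (z_c − 1.64 − 32.2)×3360
The z_c×3360 term appears on both sides and cancels. Collect the known terms of each column as K = Σ(ρt)_known − 3360 × (depth of known layers): K_1 = 108639.5 − 3360×38.63 = −21157.3; K_2 = 53956 − 3360×(1.64 + 32.2) = −59746.4.
Balance: K_1 = K_2 + 13.4×ρ, so ρ = (K_1 − K_2)/13.4 = 38589.1/13.4 = 2880 kg/m³.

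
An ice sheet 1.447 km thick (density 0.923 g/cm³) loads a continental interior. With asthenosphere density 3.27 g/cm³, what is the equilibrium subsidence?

For local isostatic compensation: the ice load ρ_ice t is balanced by mantle displaced below, ρ_m s.
s = t ρ_ice / ρ_m = 1.447 km × 0.923/3.27 = 0.408 km.

0.408 km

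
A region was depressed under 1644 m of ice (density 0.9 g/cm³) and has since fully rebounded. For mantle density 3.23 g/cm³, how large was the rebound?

458 m

Removing the load lets mantle flow back in; uplift u satisfies ρ_ice t = ρ_m u.
u = t ρ_ice/ρ_m = 1644 m × 0.9/3.23 = 458 m.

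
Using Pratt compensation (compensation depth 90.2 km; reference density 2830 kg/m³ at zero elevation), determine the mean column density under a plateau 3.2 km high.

Pratt balance: ρ_ref D = ρ (D + h).
ρ = ρ_ref D/(D + h) = 2830 × 90.2 km/(90.2 km + 3.2 km) = 2730 kg/m³.

2730 kg/m³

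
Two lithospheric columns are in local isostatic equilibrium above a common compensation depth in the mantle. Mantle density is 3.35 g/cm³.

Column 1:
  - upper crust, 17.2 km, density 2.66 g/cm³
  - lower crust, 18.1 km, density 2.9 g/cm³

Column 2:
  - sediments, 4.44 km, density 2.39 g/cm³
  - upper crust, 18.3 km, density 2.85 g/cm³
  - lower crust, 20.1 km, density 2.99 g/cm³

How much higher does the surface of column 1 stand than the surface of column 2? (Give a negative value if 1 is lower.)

−0.19 km

For any compensation level in the mantle, the mantle terms cancel and isostasy reduces to e = (Σt_1 − Σt_2) − (Σ(ρt)_1 − Σ(ρt)_2) / ρ_m.
Σt_1 = 35.3 km; Σt_2 = 42.84 km; Σ(ρt)_1 = 98.242; Σ(ρt)_2 = 122.8656 (in km·g/cm³).
e = (35.3 − 42.84) − (98.242 − 122.8656) / 3.35 = −0.19 km.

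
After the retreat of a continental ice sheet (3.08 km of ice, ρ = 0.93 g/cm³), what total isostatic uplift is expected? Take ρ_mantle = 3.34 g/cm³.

0.858 km

Removing the load lets mantle flow back in; uplift u satisfies ρ_ice t = ρ_m u.
u = t ρ_ice/ρ_m = 3.08 km × 0.93/3.34 = 0.858 km.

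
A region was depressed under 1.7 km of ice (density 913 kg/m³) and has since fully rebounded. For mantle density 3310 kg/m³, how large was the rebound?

0.469 km

Removing the load lets mantle flow back in; uplift u satisfies ρ_ice t = ρ_m u.
u = t ρ_ice/ρ_m = 1.7 km × 913/3310 = 0.469 km.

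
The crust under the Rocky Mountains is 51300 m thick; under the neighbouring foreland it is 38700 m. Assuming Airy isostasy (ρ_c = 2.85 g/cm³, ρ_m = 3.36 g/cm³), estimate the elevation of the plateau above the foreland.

1910 m

Excess crust Δ = 51300 m − 38700 m = 12600 m, split between elevation h and root r with h + r = Δ.
Airy balance ρ_c h = (ρ_m − ρ_c) r gives r = h ρ_c/(ρ_m − ρ_c), so h (1 + ρ_c/(ρ_m − ρ_c)) = Δ, i.e. h = Δ (ρ_m − ρ_c)/ρ_m.
h = 12600 m × 0.51/3.36 = 1910 m.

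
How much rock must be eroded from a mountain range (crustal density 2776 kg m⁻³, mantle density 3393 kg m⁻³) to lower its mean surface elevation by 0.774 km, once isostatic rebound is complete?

Net drop Δ = e − u = e − e ρ_c/ρ_m = e (ρ_m − ρ_c)/ρ_m.
e = Δ ρ_m/(ρ_m − ρ_c) = 0.774 km × 3393/617 = 4.26 km.

4.26 km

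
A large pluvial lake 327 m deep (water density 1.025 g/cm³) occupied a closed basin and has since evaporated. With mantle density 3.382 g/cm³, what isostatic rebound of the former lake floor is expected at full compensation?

99.1 m

u = d ρ_w/ρ_m = 327 m × 1.025/3.382 = 99.1 m.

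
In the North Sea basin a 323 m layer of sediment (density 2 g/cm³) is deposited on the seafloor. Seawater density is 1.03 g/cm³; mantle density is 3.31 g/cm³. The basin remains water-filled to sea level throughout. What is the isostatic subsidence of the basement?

Submarine loading: the sediment displaces seawater, and the subsidence is in turn flooded, so s (ρ_m − ρ_w) = t (ρ_sed − ρ_w).
s = 323 m × (2 − 1.03) / (3.31 − 1.03) = 137 m.

137 m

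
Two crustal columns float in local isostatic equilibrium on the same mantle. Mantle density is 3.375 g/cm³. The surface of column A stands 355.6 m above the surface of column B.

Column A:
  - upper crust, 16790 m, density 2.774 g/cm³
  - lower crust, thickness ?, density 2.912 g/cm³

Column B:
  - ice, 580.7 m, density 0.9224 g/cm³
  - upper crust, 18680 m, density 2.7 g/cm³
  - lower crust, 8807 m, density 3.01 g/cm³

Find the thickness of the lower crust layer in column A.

18000 m

Take the compensation level at the base of the deeper column (depth z_c below the surface of column A) and equate Σ ρ_i t_i down to z_c; mantle fills any gap and the z_c terms cancel.
Column A: 16790×2.774 + x×2.912 + (z_c − 16790 − x)×3.375
Column B: 355.6×0 + 580.7×0.9224 + 18680×2.7 + 8807×3.01 + (z_c − 355.6 − 28067.7)×3.375
The z_c×3.375 term appears on both sides and cancels. Collect the known terms of each column as K = Σ(ρt)_known − 3.375 × (depth of known layers): K_A = 46575.46 − 3.375×16790 = −10090.79; K_B = 77480.7077 − 3.375×(355.6 + 28067.7) = −18447.9298.
Balance: K_A − x×(3.375 − 2.912) = K_B, so x = (K_A − K_B)/(3.375 − 2.912) = 8357.14/0.463 = 18000 m.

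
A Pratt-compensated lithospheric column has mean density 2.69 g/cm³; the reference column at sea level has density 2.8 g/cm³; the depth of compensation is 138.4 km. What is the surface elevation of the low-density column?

5.66 km

ρ_ref D = ρ (D + h) → h = D (ρ_ref − ρ)/ρ.
h = 138.4 km × (2.8 − 2.69)/2.69 = 5.66 km.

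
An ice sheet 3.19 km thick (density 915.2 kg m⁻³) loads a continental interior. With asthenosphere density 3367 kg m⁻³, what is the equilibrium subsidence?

0.867 km

In Airy isostatic equilibrium: the ice load ρ_ice t is balanced by mantle displaced below, ρ_m s.
s = t ρ_ice / ρ_m = 3.19 km × 915.2/3367 = 0.867 km.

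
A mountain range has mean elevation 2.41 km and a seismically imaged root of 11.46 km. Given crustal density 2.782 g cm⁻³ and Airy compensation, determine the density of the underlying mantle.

3.37 g cm⁻³

Airy balance: ρ_c h = (ρ_m − ρ_c) r → ρ_m = ρ_c (1 + h/r).
ρ_m = 2.782 × (1 + 2.41 km/11.46 km) = 3.37 g cm⁻³.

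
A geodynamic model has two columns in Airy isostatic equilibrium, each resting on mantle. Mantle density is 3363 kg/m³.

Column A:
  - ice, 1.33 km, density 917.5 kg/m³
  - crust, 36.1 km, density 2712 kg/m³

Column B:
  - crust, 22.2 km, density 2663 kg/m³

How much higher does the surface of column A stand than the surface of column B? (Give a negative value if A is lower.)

3.33 km

For any compensation level in the mantle, the mantle terms cancel and isostasy reduces to e = (Σt_A − Σt_B) − (Σ(ρt)_A − Σ(ρt)_B) / ρ_m.
Σt_A = 37.43 km; Σt_B = 22.2 km; Σ(ρt)_A = 99123.475; Σ(ρt)_B = 59118.6 (in km·kg/m³).
e = (37.43 − 22.2) − (99123.475 − 59118.6) / 3363 = 3.33 km.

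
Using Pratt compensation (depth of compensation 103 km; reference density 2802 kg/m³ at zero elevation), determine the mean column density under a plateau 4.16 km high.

Pratt balance: ρ_ref D = ρ (D + h).
ρ = ρ_ref D/(D + h) = 2802 × 103 km/(103 km + 4.16 km) = 2690 kg/m³.

2690 kg/m³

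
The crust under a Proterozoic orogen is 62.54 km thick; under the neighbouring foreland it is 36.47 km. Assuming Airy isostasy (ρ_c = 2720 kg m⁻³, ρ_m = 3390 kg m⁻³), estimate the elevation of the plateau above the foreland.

Excess crust Δ = 62.54 km − 36.47 km = 26.07 km, split between elevation h and root r with h + r = Δ.
Airy balance ρ_c h = (ρ_m − ρ_c) r gives r = h ρ_c/(ρ_m − ρ_c), so h (1 + ρ_c/(ρ_m − ρ_c)) = Δ, i.e. h = Δ (ρ_m − ρ_c)/ρ_m.
h = 26.07 km × 670/3390 = 5.15 km.

5.15 km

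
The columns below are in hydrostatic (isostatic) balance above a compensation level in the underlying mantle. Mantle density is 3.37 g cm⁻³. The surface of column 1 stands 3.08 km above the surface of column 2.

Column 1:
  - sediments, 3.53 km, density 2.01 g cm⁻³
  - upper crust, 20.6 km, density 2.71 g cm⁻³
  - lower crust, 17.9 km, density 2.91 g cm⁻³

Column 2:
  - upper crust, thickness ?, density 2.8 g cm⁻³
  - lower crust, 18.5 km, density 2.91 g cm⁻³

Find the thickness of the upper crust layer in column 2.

13.6 km

Take the compensation level at the base of the deeper column (depth z_c below the surface of column 1) and equate Σ ρ_i t_i down to z_c; mantle fills any gap and the z_c terms cancel.
Column 1: 3.53×2.01 + 20.6×2.71 + 17.9×2.91 + (z_c − 42.03)×3.37
Column 2: 3.08×0 + x×2.8 + 18.5×2.91 + (z_c − 3.08 − 18.5 − x)×3.37
The z_c×3.37 term appears on both sides and cancels. Collect the known terms of each column as K = Σ(ρt)_known − 3.37 × (depth of known layers): K_1 = 115.0103 − 3.37×42.03 = −26.6308; K_2 = 53.835 − 3.37×(3.08 + 18.5) = −18.8896.
Balance: K_1 = K_2 − x×(3.37 − 2.8), so x = (K_2 − K_1)/(3.37 − 2.8) = 7.7412/0.57 = 13.6 km.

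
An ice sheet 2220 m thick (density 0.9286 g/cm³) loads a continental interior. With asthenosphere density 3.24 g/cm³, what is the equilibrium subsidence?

636 m

By Archimedes' principle applied to the lithosphere: the ice load ρ_ice t is balanced by mantle displaced below, ρ_m s.
s = t ρ_ice / ρ_m = 2220 m × 0.9286/3.24 = 636 m.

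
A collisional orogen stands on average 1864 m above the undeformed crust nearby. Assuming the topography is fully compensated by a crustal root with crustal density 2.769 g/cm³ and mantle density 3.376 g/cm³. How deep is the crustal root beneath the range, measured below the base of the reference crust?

8500 m

Isostatic balance requires: the weight of the topography is balanced by the buoyancy of the root, ρ_c h = (ρ_m − ρ_c) r.
r = h · ρ_c / (ρ_m − ρ_c) = 1864 m × 2.769 / (3.376 − 2.769) = 8500 m.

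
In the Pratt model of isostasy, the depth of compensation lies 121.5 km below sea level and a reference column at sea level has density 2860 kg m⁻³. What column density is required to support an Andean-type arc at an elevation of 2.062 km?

2810 kg m⁻³

Pratt balance: ρ_ref D = ρ (D + h).
ρ = ρ_ref D/(D + h) = 2860 × 121.5 km/(121.5 km + 2.062 km) = 2810 kg m⁻³.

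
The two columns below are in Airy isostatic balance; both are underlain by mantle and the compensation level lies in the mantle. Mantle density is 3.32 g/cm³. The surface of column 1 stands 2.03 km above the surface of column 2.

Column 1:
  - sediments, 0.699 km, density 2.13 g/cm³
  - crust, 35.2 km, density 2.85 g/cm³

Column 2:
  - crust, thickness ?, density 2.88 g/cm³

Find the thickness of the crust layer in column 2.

24.2 km

Take the compensation level at the base of the deeper column (depth z_c below the surface of column 1) and equate Σ ρ_i t_i down to z_c; mantle fills any gap and the z_c terms cancel.
Column 1: 0.699×2.13 + 35.2×2.85 + (z_c − 35.899)×3.32
Column 2: 2.03×0 + x×2.88 + (z_c − 2.03 − 0 − x)×3.32
The z_c×3.32 term appears on both sides and cancels. Collect the known terms of each column as K = Σ(ρt)_known − 3.32 × (depth of known layers): K_1 = 101.80887 − 3.32×35.899 = −17.37581; K_2 = 0 − 3.32×(2.03 + 0) = −6.7396.
Balance: K_1 = K_2 − x×(3.32 − 2.88), so x = (K_2 − K_1)/(3.32 − 2.88) = 10.6362/0.44 = 24.2 km.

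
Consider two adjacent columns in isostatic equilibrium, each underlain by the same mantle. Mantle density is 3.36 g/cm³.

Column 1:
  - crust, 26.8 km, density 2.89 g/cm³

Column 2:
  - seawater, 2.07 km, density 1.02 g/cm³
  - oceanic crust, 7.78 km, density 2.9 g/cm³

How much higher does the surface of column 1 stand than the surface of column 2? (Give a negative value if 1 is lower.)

1.24 km

For any compensation level in the mantle, the mantle terms cancel and isostasy reduces to e = (Σt_1 − Σt_2) − (Σ(ρt)_1 − Σ(ρt)_2) / ρ_m.
Σt_1 = 26.8 km; Σt_2 = 9.85 km; Σ(ρt)_1 = 77.452; Σ(ρt)_2 = 24.6734 (in km·g/cm³).
e = (26.8 − 9.85) − (77.452 − 24.6734) / 3.36 = 1.24 km.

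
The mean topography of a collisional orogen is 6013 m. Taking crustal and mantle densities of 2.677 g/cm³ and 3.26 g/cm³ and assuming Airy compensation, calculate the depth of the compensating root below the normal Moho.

By Archimedes' principle applied to the lithosphere: the weight of the topography is balanced by the buoyancy of the root, ρ_c h = (ρ_m − ρ_c) r.
r = h · ρ_c / (ρ_m − ρ_c) = 6013 m × 2.677 / (3.26 − 2.677) = 27600 m.

27600 m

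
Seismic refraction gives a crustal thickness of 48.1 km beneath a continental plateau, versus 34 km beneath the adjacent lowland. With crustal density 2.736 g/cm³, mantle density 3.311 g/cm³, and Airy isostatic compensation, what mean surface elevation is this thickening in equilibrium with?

2.45 km

Excess crust Δ = 48.1 km − 34 km = 14.1 km, split between elevation h and root r with h + r = Δ.
Airy balance ρ_c h = (ρ_m − ρ_c) r gives r = h ρ_c/(ρ_m − ρ_c), so h (1 + ρ_c/(ρ_m − ρ_c)) = Δ, i.e. h = Δ (ρ_m − ρ_c)/ρ_m.
h = 14.1 km × 0.575/3.311 = 2.45 km.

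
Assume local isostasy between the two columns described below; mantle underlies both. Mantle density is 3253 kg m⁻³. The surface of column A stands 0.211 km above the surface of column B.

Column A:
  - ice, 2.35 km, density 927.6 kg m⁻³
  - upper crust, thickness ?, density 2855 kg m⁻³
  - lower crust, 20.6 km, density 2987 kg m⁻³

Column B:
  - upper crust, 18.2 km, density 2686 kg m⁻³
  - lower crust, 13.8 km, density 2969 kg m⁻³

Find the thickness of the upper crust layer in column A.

Take the compensation level at the base of the deeper column (depth z_c below the surface of column A) and equate Σ ρ_i t_i down to z_c; mantle fills any gap and the z_c terms cancel.
Column A: 2.35×927.6 + x×2855 + 20.6×2987 + (z_c − 22.95 − x)×3253
Column B: 0.211×0 + 18.2×2686 + 13.8×2969 + (z_c − 0.211 − 32)×3253
The z_c×3253 term appears on both sides and cancels. Collect the known terms of each column as K = Σ(ρt)_known − 3253 × (depth of known layers): K_A = 63712.06 − 3253×22.95 = −10944.29; K_B = 89857.4 − 3253×(0.211 + 32) = −14924.983.
Balance: K_A − x×(3253 − 2855) = K_B, so x = (K_A − K_B)/(3253 − 2855) = 3980.69/398 = 10 km.

10 km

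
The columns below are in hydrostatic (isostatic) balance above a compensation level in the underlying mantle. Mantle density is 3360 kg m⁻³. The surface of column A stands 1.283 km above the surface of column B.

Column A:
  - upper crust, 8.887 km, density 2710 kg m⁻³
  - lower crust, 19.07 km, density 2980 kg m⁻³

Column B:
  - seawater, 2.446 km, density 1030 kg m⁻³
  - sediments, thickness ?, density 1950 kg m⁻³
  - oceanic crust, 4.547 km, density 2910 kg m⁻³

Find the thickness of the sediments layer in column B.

0.686 km

Take the compensation level at the base of the deeper column (depth z_c below the surface of column A) and equate Σ ρ_i t_i down to z_c; mantle fills any gap and the z_c terms cancel.
Column A: 8.887×2710 + 19.07×2980 + (z_c − 27.957)×3360
Column B: 1.283×0 + 2.446×1030 + x×1950 + 4.547×2910 + (z_c − 1.283 − 6.993 − x)×3360
The z_c×3360 term appears on both sides and cancels. Collect the known terms of each column as K = Σ(ρt)_known − 3360 × (depth of known layers): K_A = 80912.37 − 3360×27.957 = −13023.15; K_B = 15751.15 − 3360×(1.283 + 6.993) = −12056.21.
Balance: K_A = K_B − x×(3360 − 1950), so x = (K_B − K_A)/(3360 − 1950) = 966.94/1410 = 0.686 km.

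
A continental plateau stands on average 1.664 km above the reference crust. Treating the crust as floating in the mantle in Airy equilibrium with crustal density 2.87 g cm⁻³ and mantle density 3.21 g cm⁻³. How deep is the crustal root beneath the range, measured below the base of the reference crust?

14 km

Isostatic balance requires: the weight of the topography is balanced by the buoyancy of the root, ρ_c h = (ρ_m − ρ_c) r.
r = h · ρ_c / (ρ_m − ρ_c) = 1.664 km × 2.87 / (3.21 − 2.87) = 14 km.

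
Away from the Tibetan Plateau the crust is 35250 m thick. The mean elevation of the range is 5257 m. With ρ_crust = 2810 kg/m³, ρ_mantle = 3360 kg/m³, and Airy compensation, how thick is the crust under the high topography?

67400 m

Root depth r = h ρ_c / (ρ_m − ρ_c) = 5257 m × 2810 / 550 = 26860 m.
Total thickness = T + h + r = 35250 m + 5257 m + 26860 m = 67400 m.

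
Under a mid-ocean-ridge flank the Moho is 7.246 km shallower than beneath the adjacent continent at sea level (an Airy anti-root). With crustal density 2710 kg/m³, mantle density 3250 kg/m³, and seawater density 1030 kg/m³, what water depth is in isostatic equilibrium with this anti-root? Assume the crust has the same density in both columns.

2.33 km

Replacing a thickness d of crust by seawater at the top must be balanced by replacing crust with mantle at the base: d (ρ_c − ρ_w) = a (ρ_m − ρ_c).
d = a (ρ_m − ρ_c)/(ρ_c − ρ_w) = 7.246 km × 540/1680 = 2.33 km.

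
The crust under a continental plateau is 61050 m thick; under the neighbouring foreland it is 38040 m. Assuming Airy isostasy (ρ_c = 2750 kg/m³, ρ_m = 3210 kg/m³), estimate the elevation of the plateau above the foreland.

3300 m

Excess crust Δ = 61050 m − 38040 m = 23010 m, split between elevation h and root r with h + r = Δ.
Airy balance ρ_c h = (ρ_m − ρ_c) r gives r = h ρ_c/(ρ_m − ρ_c), so h (1 + ρ_c/(ρ_m − ρ_c)) = Δ, i.e. h = Δ (ρ_m − ρ_c)/ρ_m.
h = 23010 m × 460/3210 = 3300 m.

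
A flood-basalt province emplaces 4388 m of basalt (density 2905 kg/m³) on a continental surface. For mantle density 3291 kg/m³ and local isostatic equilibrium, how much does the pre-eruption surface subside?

3870 m

Subaerial loading: s = t ρ_load / ρ_m.
s = 4388 m × 2905/3291 = 3870 m.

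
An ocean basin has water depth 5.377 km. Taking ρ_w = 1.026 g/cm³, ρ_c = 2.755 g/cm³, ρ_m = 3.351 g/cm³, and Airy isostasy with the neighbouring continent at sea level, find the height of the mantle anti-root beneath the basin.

By Archimedes' principle applied to the lithosphere: replacing crust with seawater at the top is compensated by replacing crust with mantle at the base: d (ρ_c − ρ_w) = a (ρ_m − ρ_c).
a = d (ρ_c − ρ_w)/(ρ_m − ρ_c) = 5.377 km × 1.729/0.596 = 15.6 km.

15.6 km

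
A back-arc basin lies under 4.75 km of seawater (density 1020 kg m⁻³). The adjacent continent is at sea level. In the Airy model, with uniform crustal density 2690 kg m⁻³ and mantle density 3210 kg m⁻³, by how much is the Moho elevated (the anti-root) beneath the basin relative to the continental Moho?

Equating mass per unit area of the two columns: replacing crust with seawater at the top is compensated by replacing crust with mantle at the base: d (ρ_c − ρ_w) = a (ρ_m − ρ_c).
a = d (ρ_c − ρ_w)/(ρ_m − ρ_c) = 4.75 km × 1670/520 = 15.3 km.

15.3 km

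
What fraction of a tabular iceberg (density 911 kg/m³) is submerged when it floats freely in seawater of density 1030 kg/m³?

88.4%

Submerged fraction = ρ_obj/ρ_fluid = 911/1030 = 88.4%.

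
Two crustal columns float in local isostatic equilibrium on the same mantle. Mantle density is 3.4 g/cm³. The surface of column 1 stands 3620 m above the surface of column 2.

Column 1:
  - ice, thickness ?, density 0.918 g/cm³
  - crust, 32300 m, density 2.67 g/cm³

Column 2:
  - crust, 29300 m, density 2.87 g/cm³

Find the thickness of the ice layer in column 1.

Take the compensation level at the base of the deeper column (depth z_c below the surface of column 1) and equate Σ ρ_i t_i down to z_c; mantle fills any gap and the z_c terms cancel.
Column 1: x×0.918 + 32300×2.67 + (z_c − 32300 − x)×3.4
Column 2: 3620×0 + 29300×2.87 + (z_c − 3620 − 29300)×3.4
The z_c×3.4 term appears on both sides and cancels. Collect the known terms of each column as K = Σ(ρt)_known − 3.4 × (depth of known layers): K_1 = 86241 − 3.4×32300 = −23579; K_2 = 84091 − 3.4×(3620 + 29300) = −27837.
Balance: K_1 − x×(3.4 − 0.918) = K_2, so x = (K_1 − K_2)/(3.4 − 0.918) = 4258/2.482 = 1720 m.

1720 m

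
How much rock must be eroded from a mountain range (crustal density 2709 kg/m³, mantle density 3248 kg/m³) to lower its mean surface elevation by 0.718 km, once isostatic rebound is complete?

Net drop Δ = e − u = e − e ρ_c/ρ_m = e (ρ_m − ρ_c)/ρ_m.
e = Δ ρ_m/(ρ_m − ρ_c) = 0.718 km × 3248/539 = 4.33 km.

4.33 km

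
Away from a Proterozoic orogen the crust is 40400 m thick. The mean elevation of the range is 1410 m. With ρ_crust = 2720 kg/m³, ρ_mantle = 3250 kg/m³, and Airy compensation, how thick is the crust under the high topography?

Root depth r = h ρ_c / (ρ_m − ρ_c) = 1410 m × 2720 / 530 = 7236 m.
Total thickness = T + h + r = 40400 m + 1410 m + 7236 m = 49000 m.

49000 m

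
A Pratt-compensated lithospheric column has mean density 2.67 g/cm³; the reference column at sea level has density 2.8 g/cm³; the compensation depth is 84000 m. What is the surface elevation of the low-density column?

4090 m

ρ_ref D = ρ (D + h) → h = D (ρ_ref − ρ)/ρ.
h = 84000 m × (2.8 − 2.67)/2.67 = 4090 m.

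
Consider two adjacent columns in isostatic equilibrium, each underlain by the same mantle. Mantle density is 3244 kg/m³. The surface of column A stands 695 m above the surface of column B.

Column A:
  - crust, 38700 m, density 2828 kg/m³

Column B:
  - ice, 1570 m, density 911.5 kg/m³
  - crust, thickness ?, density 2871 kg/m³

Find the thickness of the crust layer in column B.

27300 m

Take the compensation level at the base of the deeper column (depth z_c below the surface of column A) and equate Σ ρ_i t_i down to z_c; mantle fills any gap and the z_c terms cancel.
Column A: 38700×2828 + (z_c − 38700)×3244
Column B: 695×0 + 1570×911.5 + x×2871 + (z_c − 695 − 1570 − x)×3244
The z_c×3244 term appears on both sides and cancels. Collect the known terms of each column as K = Σ(ρt)_known − 3244 × (depth of known layers): K_A = 109443600 − 3244×38700 = −16099200; K_B = 1431055 − 3244×(695 + 1570) = −5916605.
Balance: K_A = K_B − x×(3244 − 2871), so x = (K_B − K_A)/(3244 − 2871) = 10182600/373 = 27300 m.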